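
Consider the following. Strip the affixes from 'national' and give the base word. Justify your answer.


Remove suffix '-al' from 'national' to get root 'nation'.

nation


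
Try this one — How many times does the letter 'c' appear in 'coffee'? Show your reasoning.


Letter 'c' in 'coffee': found at position(s) 1 = 1 occurrence(s).

1


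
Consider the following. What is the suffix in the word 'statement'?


The word 'statement' = 'state' (root) + '-ment' (suffix). The suffix is '-ment'.

ment


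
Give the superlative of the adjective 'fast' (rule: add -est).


Apply superlative formation (add -est): 'fast' -> 'fastest'.

fastest


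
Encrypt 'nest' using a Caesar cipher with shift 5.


Shift each letter by 5: n -> s, e -> j, s -> x, t -> y. Result: 'sjxy'.

sjxy


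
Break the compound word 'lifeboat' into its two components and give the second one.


Split 'lifeboat' into 'life' + 'boat'. The second part is 'boat'.

boat


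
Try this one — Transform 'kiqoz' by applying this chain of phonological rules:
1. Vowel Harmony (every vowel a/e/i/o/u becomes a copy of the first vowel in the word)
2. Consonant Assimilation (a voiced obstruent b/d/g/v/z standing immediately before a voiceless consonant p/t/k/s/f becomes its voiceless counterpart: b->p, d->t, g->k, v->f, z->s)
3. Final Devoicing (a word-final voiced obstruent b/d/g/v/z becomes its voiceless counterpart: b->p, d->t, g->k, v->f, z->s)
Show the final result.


Starting form: 'kiqoz'
Rule 1: Vowel Harmony: all vowels become 'i' (matching first vowel). 'kiqoz' -> 'kiqiz'
Rule 2: Consonant Assimilation: no voiced obstruent (b/d/g/v/z) stands immediately before a voiceless consonant (p/t/k/s/f). No change.
Rule 3: Final Devoicing: word-final voiced obstruent 'z' becomes voiceless 's'. 'kiqiz' -> 'kiqis'
Final form: 'kiqis'

kiqis


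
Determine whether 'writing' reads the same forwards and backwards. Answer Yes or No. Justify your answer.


Forward: 'writing'
Reversed: 'gnitirw'
They differ.

No


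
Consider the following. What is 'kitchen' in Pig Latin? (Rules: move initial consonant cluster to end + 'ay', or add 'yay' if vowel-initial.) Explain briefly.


'kitchen': move consonant cluster 'k' to end and add 'ay': 'itchenkay'.

itchenkay


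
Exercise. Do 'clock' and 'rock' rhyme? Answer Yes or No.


Rime (stressed vowel + following sounds) of 'clock': -ock = /ɒk/
Rime of 'rock': -ock = /ɒk/
/ɒk/ and /ɒk/ are the same ending sound, so the words rhyme.

Yes


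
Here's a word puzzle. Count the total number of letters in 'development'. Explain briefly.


Spell out 'development' and number each letter: d(1), e(2), v(3), e(4), l(5), o(6), p(7), m(8), e(9), n(10), t(11). Total: 11 letters.

11


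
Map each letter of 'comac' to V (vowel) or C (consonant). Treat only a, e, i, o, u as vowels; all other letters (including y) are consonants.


Letter mapping: c = C, o = V, m = C, a = V, c = C.

CVCVC


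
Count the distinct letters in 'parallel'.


Unique letters in 'parallel': {a, e, l, p, r} = 5 distinct letters.

5


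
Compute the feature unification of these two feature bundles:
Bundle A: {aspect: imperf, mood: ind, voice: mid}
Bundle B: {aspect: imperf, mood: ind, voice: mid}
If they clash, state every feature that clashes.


Compare features:
aspect: A=imperf vs B=imperf -> unified: imperf
mood: A=ind vs B=ind -> unified: ind
voice: A=mid vs B=mid -> unified: mid
No clashes found.

Unified: {aspect: imperf, mood: ind, voice: mid}


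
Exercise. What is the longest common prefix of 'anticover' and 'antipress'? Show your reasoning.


Compare from the start: 4 characters match: 'anti'. Mismatch at position 5: 'c' vs 'p'.

anti


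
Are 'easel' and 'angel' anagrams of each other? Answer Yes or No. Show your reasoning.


Sorted letters of 'easel': 'aeels'
Sorted letters of 'angel': 'aegln'
They do not match.

No


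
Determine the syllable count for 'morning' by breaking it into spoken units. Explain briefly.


Break 'morning' into syllables: morn-ing -> morn | ing = 2 syllables

2 syllables


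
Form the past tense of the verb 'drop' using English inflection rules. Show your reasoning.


Apply rule: Double final consonant and add -ed. 'drop' becomes 'dropped'.

dropped


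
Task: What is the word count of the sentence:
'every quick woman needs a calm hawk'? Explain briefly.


Split into words: every | quick | woman | needs | a | calm | hawk = 7 words.

7


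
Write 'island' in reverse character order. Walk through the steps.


Reverse 'island' character by character: 'dnalsi'.

dnalsi


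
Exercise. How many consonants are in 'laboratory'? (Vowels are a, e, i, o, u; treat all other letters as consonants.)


Consonants in 'laboratory': l, b, r, t, r, y = 6 consonants.

6


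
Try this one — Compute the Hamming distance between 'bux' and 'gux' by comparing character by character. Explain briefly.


Alignment:
Position 1: 'b' vs 'g' = DIFFER
Position 2: 'u' vs 'u' = match
Position 3: 'x' vs 'x' = match
Total differences: 1

1


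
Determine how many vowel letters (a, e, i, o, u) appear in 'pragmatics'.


Vowels in 'pragmatics': a, a, i = 3 vowels.

3


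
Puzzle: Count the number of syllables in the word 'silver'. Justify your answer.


Break 'silver' into syllables: sil-ver -> sil | ver = 2 syllables

2 syllables


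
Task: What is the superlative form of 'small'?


Apply superlative formation (add -est): 'small' -> 'smallest'.

smallest


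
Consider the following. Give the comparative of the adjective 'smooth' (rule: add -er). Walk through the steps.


Apply comparative formation (add -er): 'smooth' -> 'smoother'.

smoother


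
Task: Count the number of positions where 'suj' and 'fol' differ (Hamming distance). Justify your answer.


Alignment:
Position 1: 's' vs 'f' = DIFFER
Position 2: 'u' vs 'o' = DIFFER
Position 3: 'j' vs 'l' = DIFFER
Total differences: 3

3


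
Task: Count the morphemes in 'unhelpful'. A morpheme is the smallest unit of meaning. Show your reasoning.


Decomposition: un- (prefix) + help (root) + -ful (suffix) = 3 morpheme(s)

3 morphemes


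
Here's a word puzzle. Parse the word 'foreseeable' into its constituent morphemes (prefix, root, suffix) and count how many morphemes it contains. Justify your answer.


Step 1: Identify prefix: 'fore' (meaning: before/front)
Step 2: Identify root: 'see'
Step 3: Identify suffix(es): 'able'
Decomposition: fore- (prefix: before/front) + see (root) + -able (suffix: capable of)
Total morphemes: 3

3 morphemes (fore- (prefix: before/front) + see (root) + -able (suffix: capable of))


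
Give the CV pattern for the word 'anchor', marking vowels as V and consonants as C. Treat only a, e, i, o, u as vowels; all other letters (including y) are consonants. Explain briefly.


Letter mapping: a = V, n = C, c = C, h = C, o = V, r = C.

VCCCVC


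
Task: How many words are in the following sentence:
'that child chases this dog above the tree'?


Split into words: that | child | chases | this | dog | above | the | tree = 8 words.

8


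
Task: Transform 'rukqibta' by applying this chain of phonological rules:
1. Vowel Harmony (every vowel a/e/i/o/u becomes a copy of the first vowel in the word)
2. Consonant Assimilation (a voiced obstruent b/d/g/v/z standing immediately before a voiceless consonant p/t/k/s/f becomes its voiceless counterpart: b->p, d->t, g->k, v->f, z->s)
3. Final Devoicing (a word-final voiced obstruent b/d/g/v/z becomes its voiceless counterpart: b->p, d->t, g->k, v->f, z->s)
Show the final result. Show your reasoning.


Starting form: 'rukqibta'
Rule 1: Vowel Harmony: all vowels become 'u' (matching first vowel). 'rukqibta' -> 'rukqubtu'
Rule 2: Consonant Assimilation: voiced obstruent before voiceless consonant becomes voiceless ('bt' -> 'pt'). 'rukqubtu' -> 'rukquptu'
Rule 3: Final Devoicing: the word ends in the vowel 'u', not a consonant. No change.
Final form: 'rukquptu'

rukquptu


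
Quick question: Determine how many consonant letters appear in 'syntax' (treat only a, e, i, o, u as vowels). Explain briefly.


Consonants in 'syntax': s, y, n, t, x = 5 consonants.

5


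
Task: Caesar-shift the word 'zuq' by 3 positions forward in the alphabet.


Shift each letter by 3: z -> c, u -> x, q -> t. Result: 'cxt'.

cxt


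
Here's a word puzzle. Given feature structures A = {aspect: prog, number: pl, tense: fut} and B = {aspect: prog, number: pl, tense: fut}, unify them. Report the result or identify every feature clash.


Compare features:
aspect: A=prog vs B=prog -> unified: prog
number: A=pl vs B=pl -> unified: pl
tense: A=fut vs B=fut -> unified: fut
No clashes found.

Unified: {aspect: prog, number: pl, tense: fut}


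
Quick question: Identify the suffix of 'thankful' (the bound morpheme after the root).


The word 'thankful' = 'thank' (root) + '-ful' (suffix). The suffix is '-ful'.

ful


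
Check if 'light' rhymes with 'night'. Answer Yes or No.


Rime (stressed vowel + following sounds) of 'light': -ight = /aɪt/
Rime of 'night': -ight = /aɪt/
/aɪt/ and /aɪt/ are the same ending sound, so the words rhyme.

Yes


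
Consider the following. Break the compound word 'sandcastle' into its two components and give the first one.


Split 'sandcastle' into 'sand' + 'castle'. The first part is 'sand'.

sand


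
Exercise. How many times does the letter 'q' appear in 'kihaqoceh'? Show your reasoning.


Letter 'q' in 'kihaqoceh': found at position(s) 5 = 1 occurrence(s).

1


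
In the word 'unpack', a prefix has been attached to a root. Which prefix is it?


The word 'unpack' = 'un' (prefix) + 'pack' (root). The prefix is 'un'.

un


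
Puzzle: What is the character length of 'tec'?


Spell out 'tec' and number each letter: t(1), e(2), c(3). Total: 3 letters.

3


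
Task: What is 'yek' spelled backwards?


Reverse 'yek' character by character: 'key'.

key


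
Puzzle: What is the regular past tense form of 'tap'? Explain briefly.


Apply rule: Double final consonant and add -ed. 'tap' becomes 'tapped'.

tapped


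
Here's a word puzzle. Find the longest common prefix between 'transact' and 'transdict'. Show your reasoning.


Compare from the start: 5 characters match: 'trans'. Mismatch at position 6: 'a' vs 'd'.

trans


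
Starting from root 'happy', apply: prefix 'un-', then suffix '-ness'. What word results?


Step 1: Add prefix 'un-' to 'happy' = 'unhappy'
Step 2: Add suffix '-ness' to 'unhappy' = 'unhappiness'

unhappiness


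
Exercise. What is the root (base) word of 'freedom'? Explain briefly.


Remove suffix '-dom' from 'freedom' to get root 'free'.

free


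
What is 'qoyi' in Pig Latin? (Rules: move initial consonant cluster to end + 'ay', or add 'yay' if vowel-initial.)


'qoyi': move consonant cluster 'q' to end and add 'ay': 'oyiqay'.

oyiqay


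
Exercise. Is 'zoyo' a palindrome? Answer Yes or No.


Forward: 'zoyo'
Reversed: 'oyoz'
They differ.

No


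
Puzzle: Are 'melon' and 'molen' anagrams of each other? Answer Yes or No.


Sorted letters of 'melon': 'elmno'
Sorted letters of 'molen': 'elmno'
They match.

Yes


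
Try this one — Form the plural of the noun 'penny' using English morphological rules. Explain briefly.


Apply rule: Change -y to -ies (consonant + y). 'penny' becomes 'pennies'.

pennies


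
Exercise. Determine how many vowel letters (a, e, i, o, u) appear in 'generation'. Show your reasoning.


Vowels in 'generation': e, e, a, i, o = 5 vowels.

5


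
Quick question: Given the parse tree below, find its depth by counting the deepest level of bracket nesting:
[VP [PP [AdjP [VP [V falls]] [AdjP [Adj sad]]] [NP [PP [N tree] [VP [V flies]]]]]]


Count bracket nesting levels:
'[' at pos 0: depth = 1
'[' at pos 4: depth = 2
'[' at pos 8: depth = 3
'[' at pos 14: depth = 4
'[' at pos 18: depth = 5
'[' at pos 29: depth = 4
'[' at pos 35: depth = 5
'[' at pos 47: depth = 3
'[' at pos 51: depth = 4
'[' at pos 55: depth = 5
'[' at pos 64: depth = 5
'[' at pos 68: depth = 6
Maximum depth reached: 6

6


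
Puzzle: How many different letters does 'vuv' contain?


Unique letters in 'vuv': {u, v} = 2 distinct letters.

2


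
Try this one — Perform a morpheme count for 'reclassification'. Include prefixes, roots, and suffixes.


Decomposition: re- (prefix) + class (root) + -ify (suffix) + -ation (suffix) = 4 morpheme(s)

4 morphemes


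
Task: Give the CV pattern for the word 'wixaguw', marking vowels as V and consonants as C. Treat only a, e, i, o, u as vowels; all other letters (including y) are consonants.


Letter mapping: w = C, i = V, x = C, a = V, g = C, u = V, w = C.

CVCVCVC


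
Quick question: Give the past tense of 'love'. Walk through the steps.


Apply rule: Add -d (word ends in -e). 'love' becomes 'loved'.

loved


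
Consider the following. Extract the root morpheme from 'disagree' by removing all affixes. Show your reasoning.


Remove prefix 'dis' from 'disagree' to get root 'agree'.

agree


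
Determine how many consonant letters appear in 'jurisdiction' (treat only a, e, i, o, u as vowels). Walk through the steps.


Consonants in 'jurisdiction': j, r, s, d, c, t, n = 7 consonants.

7


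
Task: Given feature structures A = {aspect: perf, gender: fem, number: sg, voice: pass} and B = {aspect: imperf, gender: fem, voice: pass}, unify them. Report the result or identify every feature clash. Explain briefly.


Compare features:
aspect: A=perf vs B=imperf -> CLASH
gender: A=fem vs B=fem -> unified: fem
number: A=sg vs B=_ -> unified: sg
voice: A=pass vs B=pass -> unified: pass
Clash detected on feature 'aspect' (perf vs imperf); unification fails.

CLASH on 'aspect' (perf vs imperf)


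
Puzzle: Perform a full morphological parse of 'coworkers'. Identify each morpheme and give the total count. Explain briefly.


Step 1: Identify prefix: 'co' (meaning: together)
Step 2: Identify root: 'work'
Step 3: Identify suffix(es): 'er, s'
Decomposition: co- (prefix: together) + work (root) + -er (suffix: one who) + -s (plural)
Total morphemes: 4

4 morphemes (co- (prefix: together) + work (root) + -er (suffix: one who) + -s (plural))


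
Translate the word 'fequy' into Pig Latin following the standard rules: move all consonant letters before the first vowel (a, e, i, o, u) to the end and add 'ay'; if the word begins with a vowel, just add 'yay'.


'fequy': move consonant cluster 'f' to end and add 'ay': 'equyfay'.

equyfay


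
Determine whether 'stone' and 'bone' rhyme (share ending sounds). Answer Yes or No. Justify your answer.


Rime (stressed vowel + following sounds) of 'stone': -one = /oʊn/
Rime of 'bone': -one = /oʊn/
/oʊn/ and /oʊn/ are the same ending sound, so the words rhyme.

Yes


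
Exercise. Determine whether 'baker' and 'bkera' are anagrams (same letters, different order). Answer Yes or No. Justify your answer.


Sorted letters of 'baker': 'abekr'
Sorted letters of 'bkera': 'abekr'
They match.

Yes


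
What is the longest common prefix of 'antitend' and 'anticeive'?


Compare from the start: 4 characters match: 'anti'. Mismatch at position 5: 't' vs 'c'.

anti


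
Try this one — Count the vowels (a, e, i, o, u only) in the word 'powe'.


Vowels in 'powe': o, e = 2 vowels.

2


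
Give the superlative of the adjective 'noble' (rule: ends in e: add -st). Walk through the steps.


Apply superlative formation (ends in e: add -st): 'noble' -> 'noblest'.

noblest


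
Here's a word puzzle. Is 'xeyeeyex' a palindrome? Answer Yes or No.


Forward: 'xeyeeyex'
Reversed: 'xeyeeyex'
They are identical.

Yes


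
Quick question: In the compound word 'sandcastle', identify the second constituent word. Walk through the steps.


Split 'sandcastle' into 'sand' + 'castle'. The second part is 'castle'.

castle


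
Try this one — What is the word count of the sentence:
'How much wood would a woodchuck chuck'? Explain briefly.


Split into words: How | much | wood | would | a | woodchuck | chuck = 7 words.

7


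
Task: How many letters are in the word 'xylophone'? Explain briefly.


Spell out 'xylophone' and number each letter: x(1), y(2), l(3), o(4), p(5), h(6), o(7), n(8), e(9). Total: 9 letters.

9


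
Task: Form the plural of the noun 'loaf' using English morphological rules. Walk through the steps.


Apply rule: Change -f to -ves. 'loaf' becomes 'loaves'.

loaves


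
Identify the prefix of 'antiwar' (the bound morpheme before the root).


The word 'antiwar' = 'anti' (prefix) + 'war' (root). The prefix is 'anti'.

anti


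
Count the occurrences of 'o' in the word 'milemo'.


Letter 'o' in 'milemo': found at position(s) 6 = 1 occurrence(s).

1


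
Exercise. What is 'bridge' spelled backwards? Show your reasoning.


Reverse 'bridge' character by character: 'egdirb'.

egdirb


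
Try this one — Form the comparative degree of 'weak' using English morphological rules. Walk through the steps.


Apply comparative formation (add -er): 'weak' -> 'weaker'.

weaker


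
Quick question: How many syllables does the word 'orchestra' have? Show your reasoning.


Break 'orchestra' into syllables: or-ches-tra -> or | ches | tra = 3 syllables

3 syllables


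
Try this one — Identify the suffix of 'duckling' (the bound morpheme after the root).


The word 'duckling' = 'duck' (root) + '-ling' (suffix). The suffix is '-ling'.

ling


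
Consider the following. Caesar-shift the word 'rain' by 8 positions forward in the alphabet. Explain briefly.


Shift each letter by 8: r -> z, a -> i, i -> q, n -> v. Result: 'ziqv'.

ziqv


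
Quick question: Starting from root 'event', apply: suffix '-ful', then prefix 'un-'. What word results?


Step 1: Add suffix '-ful' to 'event' = 'eventful'
Step 2: Add prefix 'un-' to 'eventful' = 'uneventful'

uneventful


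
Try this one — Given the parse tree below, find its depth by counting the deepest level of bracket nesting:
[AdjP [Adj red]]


Count bracket nesting levels:
'[' at pos 0: depth = 1
'[' at pos 6: depth = 2
Maximum depth reached: 2

2


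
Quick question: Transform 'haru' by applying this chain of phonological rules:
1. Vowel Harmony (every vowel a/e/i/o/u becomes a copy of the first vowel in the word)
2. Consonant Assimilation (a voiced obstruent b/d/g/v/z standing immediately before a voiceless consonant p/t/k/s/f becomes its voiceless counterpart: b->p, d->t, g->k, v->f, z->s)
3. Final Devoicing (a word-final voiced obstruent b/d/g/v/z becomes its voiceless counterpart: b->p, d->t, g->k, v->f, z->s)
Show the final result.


Starting form: 'haru'
Rule 1: Vowel Harmony: all vowels become 'a' (matching first vowel). 'haru' -> 'hara'
Rule 2: Consonant Assimilation: no voiced obstruent (b/d/g/v/z) stands immediately before a voiceless consonant (p/t/k/s/f). No change.
Rule 3: Final Devoicing: the word ends in the vowel 'a', not a consonant. No change.
Final form: 'hara'

hara


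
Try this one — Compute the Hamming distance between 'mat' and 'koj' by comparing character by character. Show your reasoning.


Alignment:
Position 1: 'm' vs 'k' = DIFFER
Position 2: 'a' vs 'o' = DIFFER
Position 3: 't' vs 'j' = DIFFER
Total differences: 3

3


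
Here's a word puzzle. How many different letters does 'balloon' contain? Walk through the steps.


Unique letters in 'balloon': {a, b, l, n, o} = 5 distinct letters.

5


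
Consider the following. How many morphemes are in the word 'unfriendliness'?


Decomposition: un- (prefix) + friend (root) + -ly (suffix) + -ness (suffix) = 4 morpheme(s)

4 morphemes


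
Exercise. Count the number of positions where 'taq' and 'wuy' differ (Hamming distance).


Alignment:
Position 1: 't' vs 'w' = DIFFER
Position 2: 'a' vs 'u' = DIFFER
Position 3: 'q' vs 'y' = DIFFER
Total differences: 3

3


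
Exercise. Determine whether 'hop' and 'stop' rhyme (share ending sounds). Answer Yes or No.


Rime (stressed vowel + following sounds) of 'hop': -op = /ɒp/
Rime of 'stop': -op = /ɒp/
/ɒp/ and /ɒp/ are the same ending sound, so the words rhyme.

Yes


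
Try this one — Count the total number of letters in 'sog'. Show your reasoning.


Spell out 'sog' and number each letter: s(1), o(2), g(3). Total: 3 letters.

3


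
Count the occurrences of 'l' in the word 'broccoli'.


Letter 'l' in 'broccoli': found at position(s) 7 = 1 occurrence(s).

1


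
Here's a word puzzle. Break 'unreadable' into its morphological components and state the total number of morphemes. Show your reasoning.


Step 1: Identify prefix: 'un' (meaning: not/reverse)
Step 2: Identify root: 'read'
Step 3: Identify suffix(es): 'able'
Decomposition: un- (prefix: not/reverse) + read (root) + -able (suffix: capable of)
Total morphemes: 3

3 morphemes (un- (prefix: not/reverse) + read (root) + -able (suffix: capable of))


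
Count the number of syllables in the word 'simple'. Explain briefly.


Break 'simple' into syllables: sim-ple -> sim | ple = 2 syllables

2 syllables


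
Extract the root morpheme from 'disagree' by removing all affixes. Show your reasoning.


Remove prefix 'dis' from 'disagree' to get root 'agree'.

agree


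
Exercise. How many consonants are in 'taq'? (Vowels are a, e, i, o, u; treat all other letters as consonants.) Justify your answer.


Consonants in 'taq': t, q = 2 consonants.

2


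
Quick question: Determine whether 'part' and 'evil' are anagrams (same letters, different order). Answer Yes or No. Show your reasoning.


Sorted letters of 'part': 'aprt'
Sorted letters of 'evil': 'eilv'
They do not match.

No


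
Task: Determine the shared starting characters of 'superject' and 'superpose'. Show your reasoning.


Compare from the start: 5 characters match: 'super'. Mismatch at position 6: 'j' vs 'p'.

super


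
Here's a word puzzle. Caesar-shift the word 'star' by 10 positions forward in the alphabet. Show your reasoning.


Shift each letter by 10: s -> c, t -> d, a -> k, r -> b. Result: 'cdkb'.

cdkb


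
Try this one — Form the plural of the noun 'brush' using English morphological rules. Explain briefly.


Apply rule: Add -es (sibilant/fricative ending). 'brush' becomes 'brushes'.

brushes


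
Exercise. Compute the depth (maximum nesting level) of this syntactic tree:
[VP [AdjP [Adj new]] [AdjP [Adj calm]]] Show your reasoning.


Count bracket nesting levels:
'[' at pos 0: depth = 1
'[' at pos 4: depth = 2
'[' at pos 10: depth = 3
'[' at pos 21: depth = 2
'[' at pos 27: depth = 3
Maximum depth reached: 3

3


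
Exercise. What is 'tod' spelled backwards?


Reverse 'tod' character by character: 'dot'.

dot


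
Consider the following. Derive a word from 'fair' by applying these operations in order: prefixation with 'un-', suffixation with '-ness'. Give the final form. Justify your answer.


Step 1: Add prefix 'un-' to 'fair' = 'unfair'
Step 2: Add suffix '-ness' to 'unfair' = 'unfairness'

unfairness


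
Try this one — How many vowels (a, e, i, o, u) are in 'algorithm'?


Vowels in 'algorithm': a, o, i = 3 vowels.

3


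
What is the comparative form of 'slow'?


Apply comparative formation (add -er): 'slow' -> 'slower'.

slower


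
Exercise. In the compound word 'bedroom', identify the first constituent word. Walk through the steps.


Split 'bedroom' into 'bed' + 'room'. The first part is 'bed'.

bed


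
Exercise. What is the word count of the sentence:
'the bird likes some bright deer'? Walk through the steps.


Split into words: the | bird | likes | some | bright | deer = 6 words.

6


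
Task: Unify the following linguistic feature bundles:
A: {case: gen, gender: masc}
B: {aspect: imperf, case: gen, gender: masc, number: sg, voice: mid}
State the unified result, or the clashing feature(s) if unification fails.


Compare features:
aspect: A=_ vs B=imperf -> unified: imperf
case: A=gen vs B=gen -> unified: gen
gender: A=masc vs B=masc -> unified: masc
number: A=_ vs B=sg -> unified: sg
voice: A=_ vs B=mid -> unified: mid
No clashes found.

Unified: {aspect: imperf, case: gen, gender: masc, number: sg, voice: mid}


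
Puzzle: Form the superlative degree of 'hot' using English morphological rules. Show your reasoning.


Apply superlative formation (double final consonant, add -est): 'hot' -> 'hottest'.

hottest


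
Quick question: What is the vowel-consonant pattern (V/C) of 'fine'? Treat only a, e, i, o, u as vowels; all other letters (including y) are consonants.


Letter mapping: f = C, i = V, n = C, e = V.

CVCV


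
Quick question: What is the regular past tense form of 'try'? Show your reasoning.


Apply rule: Change -y to -ied. 'try' becomes 'tried'.

tried


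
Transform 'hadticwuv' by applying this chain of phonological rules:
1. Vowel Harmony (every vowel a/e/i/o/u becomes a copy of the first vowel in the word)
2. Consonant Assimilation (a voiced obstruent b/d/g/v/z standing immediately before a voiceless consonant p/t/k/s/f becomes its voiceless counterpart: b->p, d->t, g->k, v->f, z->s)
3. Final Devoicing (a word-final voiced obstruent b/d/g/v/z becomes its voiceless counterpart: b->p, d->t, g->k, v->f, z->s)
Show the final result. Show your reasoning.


Starting form: 'hadticwuv'
Rule 1: Vowel Harmony: all vowels become 'a' (matching first vowel). 'hadticwuv' -> 'hadtacwav'
Rule 2: Consonant Assimilation: voiced obstruent before voiceless consonant becomes voiceless ('dt' -> 'tt'). 'hadtacwav' -> 'hattacwav'
Rule 3: Final Devoicing: word-final voiced obstruent 'v' becomes voiceless 'f'. 'hattacwav' -> 'hattacwaf'
Final form: 'hattacwaf'

hattacwaf


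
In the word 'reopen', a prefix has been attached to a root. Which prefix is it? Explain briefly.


The word 'reopen' = 're' (prefix) + 'open' (root). The prefix is 're'.

re


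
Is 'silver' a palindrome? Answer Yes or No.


Forward: 'silver'
Reversed: 'revlis'
They differ.

No


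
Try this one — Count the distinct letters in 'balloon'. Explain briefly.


Unique letters in 'balloon': {a, b, l, n, o} = 5 distinct letters.

5


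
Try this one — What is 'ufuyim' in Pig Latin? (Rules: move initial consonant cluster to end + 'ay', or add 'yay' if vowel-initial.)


'ufuyim' starts with a vowel, so add 'yay': 'ufuyimyay'.

ufuyimyay


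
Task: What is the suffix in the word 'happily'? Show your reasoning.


The word 'happily' = 'happy' (root) + '-ly' (suffix). The suffix is '-ly'.

ly


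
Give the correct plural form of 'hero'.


Apply rule: Add -es (consonant + o). 'hero' becomes 'heroes'.

heroes


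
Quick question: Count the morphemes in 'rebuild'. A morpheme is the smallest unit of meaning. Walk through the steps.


Decomposition: re- (prefix) + build (root) = 2 morpheme(s)

2 morphemes


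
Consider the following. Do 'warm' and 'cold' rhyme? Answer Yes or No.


Rime (stressed vowel + following sounds) of 'warm': -arm = /ɔːrm/
Rime of 'cold': -old = /oʊld/
/ɔːrm/ and /oʊld/ are different ending sounds, so the words do not rhyme.

No


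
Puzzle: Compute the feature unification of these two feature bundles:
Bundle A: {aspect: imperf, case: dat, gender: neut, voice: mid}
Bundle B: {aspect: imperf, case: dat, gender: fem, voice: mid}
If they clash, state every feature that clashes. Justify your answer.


Compare features:
aspect: A=imperf vs B=imperf -> unified: imperf
case: A=dat vs B=dat -> unified: dat
gender: A=neut vs B=fem -> CLASH
voice: A=mid vs B=mid -> unified: mid
Clash detected on feature 'gender' (neut vs fem); unification fails.

CLASH on 'gender' (neut vs fem)


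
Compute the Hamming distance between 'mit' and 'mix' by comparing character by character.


Alignment:
Position 1: 'm' vs 'm' = match
Position 2: 'i' vs 'i' = match
Position 3: 't' vs 'x' = DIFFER
Total differences: 1

1


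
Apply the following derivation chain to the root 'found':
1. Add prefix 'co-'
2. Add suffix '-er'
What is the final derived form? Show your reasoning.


Step 1: Add prefix 'co-' to 'found' = 'cofound'
Step 2: Add suffix '-er' to 'cofound' = 'cofounder'

cofounder


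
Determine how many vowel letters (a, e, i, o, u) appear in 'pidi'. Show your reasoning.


Vowels in 'pidi': i, i = 2 vowels.

2


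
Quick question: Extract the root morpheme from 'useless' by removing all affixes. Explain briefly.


Remove suffix '-less' from 'useless' to get root 'use'.

use


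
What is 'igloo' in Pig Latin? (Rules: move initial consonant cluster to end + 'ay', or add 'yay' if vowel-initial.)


'igloo' starts with a vowel, so add 'yay': 'iglooyay'.

iglooyay


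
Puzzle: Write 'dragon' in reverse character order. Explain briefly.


Reverse 'dragon' character by character: 'nogard'.

nogard


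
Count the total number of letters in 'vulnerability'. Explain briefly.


Spell out 'vulnerability' and number each letter: v(1), u(2), l(3), n(4), e(5), r(6), a(7), b(8), i(9), l(10), i(11), t(12), y(13). Total: 13 letters.

13


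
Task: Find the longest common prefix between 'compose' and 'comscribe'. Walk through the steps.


Compare from the start: 3 characters match: 'com'. Mismatch at position 4: 'p' vs 's'.

com


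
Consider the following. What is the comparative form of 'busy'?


Apply comparative formation (consonant + y: change y to i, add -er): 'busy' -> 'busier'.

busier


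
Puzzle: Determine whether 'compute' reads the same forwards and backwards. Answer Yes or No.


Forward: 'compute'
Reversed: 'etupmoc'
They differ.

No


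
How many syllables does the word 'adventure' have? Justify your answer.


Break 'adventure' into syllables: ad-ven-ture -> ad | ven | ture = 3 syllables

3 syllables


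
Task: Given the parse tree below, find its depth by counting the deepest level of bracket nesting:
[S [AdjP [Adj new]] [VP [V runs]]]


Count bracket nesting levels:
'[' at pos 0: depth = 1
'[' at pos 3: depth = 2
'[' at pos 9: depth = 3
'[' at pos 20: depth = 2
'[' at pos 24: depth = 3
Maximum depth reached: 3

3


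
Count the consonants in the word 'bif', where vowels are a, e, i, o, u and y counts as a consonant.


Consonants in 'bif': b, f = 2 consonants.

2


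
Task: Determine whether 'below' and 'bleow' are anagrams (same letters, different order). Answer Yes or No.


Sorted letters of 'below': 'below'
Sorted letters of 'bleow': 'below'
They match.

Yes


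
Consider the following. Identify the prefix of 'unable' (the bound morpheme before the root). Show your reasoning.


The word 'unable' = 'un' (prefix) + 'able' (root). The prefix is 'un'.

un


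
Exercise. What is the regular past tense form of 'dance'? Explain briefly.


Apply rule: Add -d (word ends in -e). 'dance' becomes 'danced'.

danced


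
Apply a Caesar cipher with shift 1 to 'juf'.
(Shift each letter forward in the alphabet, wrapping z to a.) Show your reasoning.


Shift each letter by 1: j -> k, u -> v, f -> g. Result: 'kvg'.

kvg


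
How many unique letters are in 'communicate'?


Unique letters in 'communicate': {a, c, e, i, m, n, o, t, u} = 9 distinct letters.

9


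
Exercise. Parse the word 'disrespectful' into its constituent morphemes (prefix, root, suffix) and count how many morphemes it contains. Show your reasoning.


Step 1: Identify prefix: 'dis' (meaning: not/apart)
Step 2: Identify root: 'respect'
Step 3: Identify suffix(es): 'ful'
Decomposition: dis- (prefix: not/apart) + respect (root) + -ful (suffix: full of)
Total morphemes: 3

3 morphemes (dis- (prefix: not/apart) + respect (root) + -ful (suffix: full of))


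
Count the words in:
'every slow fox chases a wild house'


Split into words: every | slow | fox | chases | a | wild | house = 7 words.

7


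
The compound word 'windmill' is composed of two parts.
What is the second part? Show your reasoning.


Split 'windmill' into 'wind' + 'mill'. The second part is 'mill'.

mill


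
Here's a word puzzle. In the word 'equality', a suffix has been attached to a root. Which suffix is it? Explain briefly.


The word 'equality' = 'equal' (root) + '-ity' (suffix). The suffix is '-ity'.

ity


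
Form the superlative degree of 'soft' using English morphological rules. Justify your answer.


Apply superlative formation (add -est): 'soft' -> 'softest'.

softest


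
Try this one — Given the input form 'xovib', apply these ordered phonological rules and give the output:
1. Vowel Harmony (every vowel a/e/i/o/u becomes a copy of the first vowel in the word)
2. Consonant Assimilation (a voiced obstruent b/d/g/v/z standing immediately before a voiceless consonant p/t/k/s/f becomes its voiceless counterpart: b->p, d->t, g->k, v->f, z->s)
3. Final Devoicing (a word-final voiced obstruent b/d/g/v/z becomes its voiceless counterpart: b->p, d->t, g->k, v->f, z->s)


Starting form: 'xovib'
Rule 1: Vowel Harmony: all vowels become 'o' (matching first vowel). 'xovib' -> 'xovob'
Rule 2: Consonant Assimilation: no voiced obstruent (b/d/g/v/z) stands immediately before a voiceless consonant (p/t/k/s/f). No change.
Rule 3: Final Devoicing: word-final voiced obstruent 'b' becomes voiceless 'p'. 'xovob' -> 'xovop'
Final form: 'xovop'

xovop


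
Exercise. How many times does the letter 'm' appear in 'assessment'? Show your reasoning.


Letter 'm' in 'assessment': found at position(s) 7 = 1 occurrence(s).

1


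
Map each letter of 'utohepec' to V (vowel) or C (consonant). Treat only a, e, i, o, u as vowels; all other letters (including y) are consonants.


Letter mapping: u = V, t = C, o = V, h = C, e = V, p = C, e = V, c = C.

VCVCVCVC


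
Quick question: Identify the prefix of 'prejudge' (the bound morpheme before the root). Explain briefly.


The word 'prejudge' = 'pre' (prefix) + 'judge' (root). The prefix is 'pre'.

pre


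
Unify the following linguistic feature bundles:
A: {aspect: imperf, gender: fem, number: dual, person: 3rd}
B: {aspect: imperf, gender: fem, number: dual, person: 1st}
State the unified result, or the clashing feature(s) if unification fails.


Compare features:
aspect: A=imperf vs B=imperf -> unified: imperf
gender: A=fem vs B=fem -> unified: fem
number: A=dual vs B=dual -> unified: dual
person: A=3rd vs B=1st -> CLASH
Clash detected on feature 'person' (3rd vs 1st); unification fails.

CLASH on 'person' (3rd vs 1st)


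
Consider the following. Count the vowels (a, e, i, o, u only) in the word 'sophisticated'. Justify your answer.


Vowels in 'sophisticated': o, i, i, a, e = 5 vowels.

5


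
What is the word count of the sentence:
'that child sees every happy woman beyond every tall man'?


Split into words: that | child | sees | every | happy | woman | beyond | every | tall | man = 10 words.

10


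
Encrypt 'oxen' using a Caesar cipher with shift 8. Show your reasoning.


Shift each letter by 8: o -> w, x -> f, e -> m, n -> v. Result: 'wfmv'.

wfmv


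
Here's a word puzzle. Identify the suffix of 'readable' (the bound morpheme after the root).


The word 'readable' = 'read' (root) + '-able' (suffix). The suffix is '-able'.

able


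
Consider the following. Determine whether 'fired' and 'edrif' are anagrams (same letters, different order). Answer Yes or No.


Sorted letters of 'fired': 'defir'
Sorted letters of 'edrif': 'defir'
They match.

Yes


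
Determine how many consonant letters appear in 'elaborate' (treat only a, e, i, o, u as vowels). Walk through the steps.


Consonants in 'elaborate': l, b, r, t = 4 consonants.

4


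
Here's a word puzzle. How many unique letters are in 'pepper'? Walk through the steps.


Unique letters in 'pepper': {e, p, r} = 3 distinct letters.

3


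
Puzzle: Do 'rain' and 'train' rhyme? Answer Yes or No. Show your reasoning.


Rime (stressed vowel + following sounds) of 'rain': -ain = /eɪn/
Rime of 'train': -ain = /eɪn/
/eɪn/ and /eɪn/ are the same ending sound, so the words rhyme.

Yes


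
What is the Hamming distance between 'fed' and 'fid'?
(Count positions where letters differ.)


Alignment:
Position 1: 'f' vs 'f' = match
Position 2: 'e' vs 'i' = DIFFER
Position 3: 'd' vs 'd' = match
Total differences: 1

1


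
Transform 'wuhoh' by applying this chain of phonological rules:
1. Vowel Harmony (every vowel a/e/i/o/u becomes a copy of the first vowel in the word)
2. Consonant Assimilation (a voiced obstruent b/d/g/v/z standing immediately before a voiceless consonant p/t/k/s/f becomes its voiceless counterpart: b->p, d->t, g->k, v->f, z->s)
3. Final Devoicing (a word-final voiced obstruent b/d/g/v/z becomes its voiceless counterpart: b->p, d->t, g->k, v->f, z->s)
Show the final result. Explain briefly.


Starting form: 'wuhoh'
Rule 1: Vowel Harmony: all vowels become 'u' (matching first vowel). 'wuhoh' -> 'wuhuh'
Rule 2: Consonant Assimilation: no voiced obstruent (b/d/g/v/z) stands immediately before a voiceless consonant (p/t/k/s/f). No change.
Rule 3: Final Devoicing: final consonant 'h' is not one of the voiced obstruents b/d/g/v/z. No change.
Final form: 'wuhuh'

wuhuh


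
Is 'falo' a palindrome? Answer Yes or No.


Forward: 'falo'
Reversed: 'olaf'
They differ.

No


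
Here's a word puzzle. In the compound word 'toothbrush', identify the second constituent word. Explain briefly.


Split 'toothbrush' into 'tooth' + 'brush'. The second part is 'brush'.

brush


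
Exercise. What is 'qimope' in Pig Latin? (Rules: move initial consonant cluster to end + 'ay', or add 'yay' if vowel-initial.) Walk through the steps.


'qimope': move consonant cluster 'q' to end and add 'ay': 'imopeqay'.

imopeqay


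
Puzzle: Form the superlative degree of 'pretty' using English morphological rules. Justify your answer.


Apply superlative formation (consonant + y: change y to i, add -est): 'pretty' -> 'prettiest'.

prettiest


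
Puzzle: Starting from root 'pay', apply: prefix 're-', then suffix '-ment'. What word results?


Step 1: Add prefix 're-' to 'pay' = 'repay'
Step 2: Add suffix '-ment' to 'repay' = 'repayment'

repayment


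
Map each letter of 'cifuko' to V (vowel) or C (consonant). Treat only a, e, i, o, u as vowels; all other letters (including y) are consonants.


Letter mapping: c = C, i = V, f = C, u = V, k = C, o = V.

CVCVCV


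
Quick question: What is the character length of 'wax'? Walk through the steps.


Spell out 'wax' and number each letter: w(1), a(2), x(3). Total: 3 letters.

3


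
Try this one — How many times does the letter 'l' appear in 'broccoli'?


Letter 'l' in 'broccoli': found at position(s) 7 = 1 occurrence(s).

1


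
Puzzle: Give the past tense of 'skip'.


Apply rule: Double final consonant and add -ed. 'skip' becomes 'skipped'.

skipped


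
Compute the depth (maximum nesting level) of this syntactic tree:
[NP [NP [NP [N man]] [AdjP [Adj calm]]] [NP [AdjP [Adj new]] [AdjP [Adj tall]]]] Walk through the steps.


Count bracket nesting levels:
'[' at pos 0: depth = 1
'[' at pos 4: depth = 2
'[' at pos 8: depth = 3
'[' at pos 12: depth = 4
'[' at pos 21: depth = 3
'[' at pos 27: depth = 4
'[' at pos 40: depth = 2
'[' at pos 44: depth = 3
'[' at pos 50: depth = 4
'[' at pos 61: depth = 3
'[' at pos 67: depth = 4
Maximum depth reached: 4

4


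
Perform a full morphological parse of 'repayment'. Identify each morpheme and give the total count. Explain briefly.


Step 1: Identify prefix: 're' (meaning: again)
Step 2: Identify root: 'pay'
Step 3: Identify suffix(es): 'ment'
Decomposition: re- (prefix: again) + pay (root) + -ment (suffix: action/result)
Total morphemes: 3

3 morphemes (re- (prefix: again) + pay (root) + -ment (suffix: action/result))
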